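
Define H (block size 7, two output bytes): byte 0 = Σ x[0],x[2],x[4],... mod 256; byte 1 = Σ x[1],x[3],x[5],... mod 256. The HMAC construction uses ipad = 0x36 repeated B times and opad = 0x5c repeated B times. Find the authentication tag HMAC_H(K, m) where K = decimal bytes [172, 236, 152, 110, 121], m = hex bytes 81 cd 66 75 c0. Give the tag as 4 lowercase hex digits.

Key decimal bytes [172, 236, 152, 110, 121] = ac ec 98 6e 79 is 5 bytes ≤ B = 7; zero-pad to 7 bytes: K' = ac ec 98 6e 79 00 00.
K' ⊕ ipad = 9a da ae 58 4f 36 36.  K' ⊕ opad = f0 b0 c4 32 25 5c 5c.
Inner input = (K'⊕ipad) ∥ m = 9a da ae 58 4f 36 36 ∥ 81 cd 66 75 c0.
Inner hash: even-index sum = 783 mod 256 = 15; odd-index sum = 783 mod 256 = 15 → 0f 0f.
Outer input = (K'⊕opad) ∥ inner = f0 b0 c4 32 25 5c 5c ∥ 0f 0f.
Outer hash (tag): even-index sum = 580 mod 256 = 68; odd-index sum = 333 mod 256 = 77 → 44 4d.

444d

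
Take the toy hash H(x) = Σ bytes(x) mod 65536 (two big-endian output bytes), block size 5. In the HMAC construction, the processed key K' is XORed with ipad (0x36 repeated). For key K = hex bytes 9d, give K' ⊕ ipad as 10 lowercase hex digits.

ab36363636

Key hex bytes 9d is 1 byte ≤ B = 5; zero-pad to 5 bytes: K' = 9d 00 00 00 00.
XOR each byte with 0x36: 9d⊕36=ab, 00⊕36=36, 00⊕36=36, 00⊕36=36, 00⊕36=36.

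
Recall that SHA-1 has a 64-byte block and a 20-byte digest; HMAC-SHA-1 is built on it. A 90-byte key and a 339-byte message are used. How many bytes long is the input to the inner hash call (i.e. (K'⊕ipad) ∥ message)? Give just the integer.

403

Key is 90 > 64 bytes, so it is hashed to 20 bytes then zero-padded to 64: |K'| = 64.
Inner input = (K'⊕ipad) ∥ m → 64 + 339 = 403 bytes.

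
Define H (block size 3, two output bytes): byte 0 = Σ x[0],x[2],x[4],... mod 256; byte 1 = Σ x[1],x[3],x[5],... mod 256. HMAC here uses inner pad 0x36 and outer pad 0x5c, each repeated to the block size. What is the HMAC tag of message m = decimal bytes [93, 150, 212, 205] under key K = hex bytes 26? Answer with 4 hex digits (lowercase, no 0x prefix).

Key hex bytes 26 is 1 byte ≤ B = 3; zero-pad to 3 bytes: K' = 26 00 00.
K' ⊕ ipad = 10 36 36.  K' ⊕ opad = 7a 5c 5c.
Inner input = (K'⊕ipad) ∥ m = 10 36 36 ∥ 5d 96 d4 cd.
Inner hash: even-index sum = 425 mod 256 = 169; odd-index sum = 359 mod 256 = 103 → a9 67.
Outer input = (K'⊕opad) ∥ inner = 7a 5c 5c ∥ a9 67.
Outer hash (tag): even-index sum = 317 mod 256 = 61; odd-index sum = 261 mod 256 = 5 → 3d 05.

3d05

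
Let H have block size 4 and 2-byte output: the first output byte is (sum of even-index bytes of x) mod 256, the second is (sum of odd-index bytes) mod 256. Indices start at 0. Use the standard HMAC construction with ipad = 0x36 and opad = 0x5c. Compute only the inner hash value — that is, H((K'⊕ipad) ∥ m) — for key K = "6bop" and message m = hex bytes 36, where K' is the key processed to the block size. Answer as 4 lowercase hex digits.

8f9a

Key "6bop" = 36 62 6f 70 is exactly B = 4 bytes: K' = 36 62 6f 70.
K' ⊕ ipad = 00 54 59 46.
Inner input = 00 54 59 46 ∥ 36.
Inner hash: even-index sum = 143 mod 256 = 143; odd-index sum = 154 mod 256 = 154 → 8f 9a.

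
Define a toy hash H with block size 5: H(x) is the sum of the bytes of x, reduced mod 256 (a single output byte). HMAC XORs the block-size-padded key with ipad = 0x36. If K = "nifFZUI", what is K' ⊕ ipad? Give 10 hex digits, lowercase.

Key "nifFZUI" = 6e 69 66 46 5a 55 49 is 7 bytes > B = 5, so hash it first: H(key) = 7b, then zero-pad to 5 bytes: K' = 7b 00 00 00 00.
XOR each byte with 0x36: 7b⊕36=4d, 00⊕36=36, 00⊕36=36, 00⊕36=36, 00⊕36=36.

4d36363636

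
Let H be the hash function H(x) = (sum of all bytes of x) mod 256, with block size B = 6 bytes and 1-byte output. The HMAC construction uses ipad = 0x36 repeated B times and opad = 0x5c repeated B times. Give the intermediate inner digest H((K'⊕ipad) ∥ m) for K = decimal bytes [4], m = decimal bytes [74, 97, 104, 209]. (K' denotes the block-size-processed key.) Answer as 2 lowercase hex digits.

24

Key decimal bytes [4] = 04 is 1 byte ≤ B = 6; zero-pad to 6 bytes: K' = 04 00 00 00 00 00.
K' ⊕ ipad = 32 36 36 36 36 36.
Inner input = 32 36 36 36 36 36 ∥ 4a 61 68 d1.
Inner hash: sum = 50+54+54+54+54+54+74+97+104+209 = 804; mod 256 = 36 → 24.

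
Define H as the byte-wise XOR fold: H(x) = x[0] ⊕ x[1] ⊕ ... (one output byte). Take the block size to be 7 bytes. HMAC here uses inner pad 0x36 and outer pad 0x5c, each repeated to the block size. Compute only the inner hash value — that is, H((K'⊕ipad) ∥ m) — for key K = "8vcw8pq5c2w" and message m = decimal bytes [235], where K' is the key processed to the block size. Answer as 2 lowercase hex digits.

ad

Key "8vcw8pq5c2w" = 38 76 63 77 38 70 71 35 63 32 77 is 11 bytes > B = 7, so hash it first: H(key) = 70, then zero-pad to 7 bytes: K' = 70 00 00 00 00 00 00.
K' ⊕ ipad = 46 36 36 36 36 36 36.
Inner input = 46 36 36 36 36 36 36 ∥ eb.
Inner hash: XOR 46⊕36⊕36⊕36⊕36⊕36⊕36⊕eb = ad.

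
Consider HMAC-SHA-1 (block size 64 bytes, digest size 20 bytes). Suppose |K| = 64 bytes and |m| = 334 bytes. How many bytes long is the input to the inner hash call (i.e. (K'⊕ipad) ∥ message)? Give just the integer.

398

Key is 64 ≤ 64 bytes, zero-padded: |K'| = 64.
Inner input = (K'⊕ipad) ∥ m → 64 + 334 = 398 bytes.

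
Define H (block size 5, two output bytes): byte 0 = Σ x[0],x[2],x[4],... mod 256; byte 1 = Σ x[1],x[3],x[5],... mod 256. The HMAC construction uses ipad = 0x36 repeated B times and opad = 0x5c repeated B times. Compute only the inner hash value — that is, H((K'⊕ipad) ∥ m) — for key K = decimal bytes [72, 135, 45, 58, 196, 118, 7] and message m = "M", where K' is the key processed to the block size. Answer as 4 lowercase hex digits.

e284

Key decimal bytes [72, 135, 45, 58, 196, 118, 7] = 48 87 2d 3a c4 76 07 is 7 bytes > B = 5, so hash it first: H(key) = 40 37, then zero-pad to 5 bytes: K' = 40 37 00 00 00.
K' ⊕ ipad = 76 01 36 36 36.
Inner input = 76 01 36 36 36 ∥ 4d.
Inner hash: even-index sum = 226 mod 256 = 226; odd-index sum = 132 mod 256 = 132 → e2 84.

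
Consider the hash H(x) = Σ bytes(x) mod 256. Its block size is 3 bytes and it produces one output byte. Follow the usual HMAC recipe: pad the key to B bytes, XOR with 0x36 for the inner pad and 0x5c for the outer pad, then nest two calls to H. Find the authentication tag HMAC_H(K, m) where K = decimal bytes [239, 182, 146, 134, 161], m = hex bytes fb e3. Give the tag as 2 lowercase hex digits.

Key decimal bytes [239, 182, 146, 134, 161] = ef b6 92 86 a1 is 5 bytes > B = 3, so hash it first: H(key) = 5e, then zero-pad to 3 bytes: K' = 5e 00 00.
K' ⊕ ipad = 68 36 36.  K' ⊕ opad = 02 5c 5c.
Inner input = (K'⊕ipad) ∥ m = 68 36 36 ∥ fb e3.
Inner hash: sum = 104+54+54+251+227 = 690; mod 256 = 178 → b2.
Outer input = (K'⊕opad) ∥ inner = 02 5c 5c ∥ b2.
Outer hash (tag): sum = 2+92+92+178 = 364; mod 256 = 108 → 6c.

6c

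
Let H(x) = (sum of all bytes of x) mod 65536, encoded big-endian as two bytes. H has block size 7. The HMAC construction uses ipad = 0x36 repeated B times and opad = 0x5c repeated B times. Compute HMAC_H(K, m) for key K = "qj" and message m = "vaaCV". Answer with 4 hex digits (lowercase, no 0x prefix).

02b4

Key "qj" = 71 6a is 2 bytes ≤ B = 7; zero-pad to 7 bytes: K' = 71 6a 00 00 00 00 00.
K' ⊕ ipad = 47 5c 36 36 36 36 36.  K' ⊕ opad = 2d 36 5c 5c 5c 5c 5c.
Inner input = (K'⊕ipad) ∥ m = 47 5c 36 36 36 36 36 ∥ 76 61 61 43 56.
Inner hash: sum = 71+92+54+54+54+54+54+118+97+97+67+86 = 898 → 03 82.
Outer input = (K'⊕opad) ∥ inner = 2d 36 5c 5c 5c 5c 5c ∥ 03 82.
Outer hash (tag): sum = 45+54+92+92+92+92+92+3+130 = 692 → 02 b4.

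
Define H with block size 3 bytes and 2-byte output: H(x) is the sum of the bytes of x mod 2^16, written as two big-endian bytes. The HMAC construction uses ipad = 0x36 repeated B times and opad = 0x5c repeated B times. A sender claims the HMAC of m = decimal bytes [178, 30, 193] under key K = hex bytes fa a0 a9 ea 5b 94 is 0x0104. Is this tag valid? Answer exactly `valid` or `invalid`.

Key hex bytes fa a0 a9 ea 5b 94 is 6 bytes > B = 3, so hash it first: H(key) = 04 1c, then zero-pad to 3 bytes: K' = 04 1c 00.
K' ⊕ ipad = 32 2a 36; K' ⊕ opad = 58 40 5c.
Inner hash: sum = 50+42+54+178+30+193 = 547 → 02 23.
Outer hash (recomputed tag): sum = 88+64+92+2+35 = 281 → 01 19.
Recomputed tag = 0119; claimed = 0104 → mismatch.

invalid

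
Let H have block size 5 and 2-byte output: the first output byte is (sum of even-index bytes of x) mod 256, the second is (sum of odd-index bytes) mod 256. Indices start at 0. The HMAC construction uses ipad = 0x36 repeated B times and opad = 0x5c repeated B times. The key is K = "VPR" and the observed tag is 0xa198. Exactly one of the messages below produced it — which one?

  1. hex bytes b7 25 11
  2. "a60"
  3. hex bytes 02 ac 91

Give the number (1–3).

Key "VPR" = 56 50 52 is 3 bytes ≤ B = 5; zero-pad to 5 bytes: K' = 56 50 52 00 00.
K' ⊕ ipad = 60 66 64 36 36; K' ⊕ opad = 0a 0c 0e 5c 5c.
m1: inner = H(60 66 64 36 36 b7 25 11) = 1f 64; tag = H(0a 0c 0e 5c 5c 1f 64) = d887
m2: inner = H(60 66 64 36 36 61 36 30) = 30 2d; tag = H(0a 0c 0e 5c 5c 30 2d) = a198 ← matches
m3: inner = H(60 66 64 36 36 02 ac 91) = a6 2f; tag = H(0a 0c 0e 5c 5c a6 2f) = a30e

2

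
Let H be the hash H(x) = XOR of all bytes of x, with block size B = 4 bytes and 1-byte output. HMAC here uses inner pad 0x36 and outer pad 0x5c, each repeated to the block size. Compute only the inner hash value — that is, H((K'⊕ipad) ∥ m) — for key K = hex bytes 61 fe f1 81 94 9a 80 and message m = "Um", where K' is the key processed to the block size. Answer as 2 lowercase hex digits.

Key hex bytes 61 fe f1 81 94 9a 80 is 7 bytes > B = 4, so hash it first: H(key) = 61, then zero-pad to 4 bytes: K' = 61 00 00 00.
K' ⊕ ipad = 57 36 36 36.
Inner input = 57 36 36 36 ∥ 55 6d.
Inner hash: XOR 57⊕36⊕36⊕36⊕55⊕6d = 59.

59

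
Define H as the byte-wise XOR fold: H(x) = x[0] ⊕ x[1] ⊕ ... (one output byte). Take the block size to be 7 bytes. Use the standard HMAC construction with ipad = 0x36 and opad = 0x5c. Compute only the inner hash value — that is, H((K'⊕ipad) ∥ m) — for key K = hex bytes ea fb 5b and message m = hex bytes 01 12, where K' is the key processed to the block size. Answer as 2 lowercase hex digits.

6f

Key hex bytes ea fb 5b is 3 bytes ≤ B = 7; zero-pad to 7 bytes: K' = ea fb 5b 00 00 00 00.
K' ⊕ ipad = dc cd 6d 36 36 36 36.
Inner input = dc cd 6d 36 36 36 36 ∥ 01 12.
Inner hash: XOR dc⊕cd⊕6d⊕36⊕36⊕36⊕36⊕01⊕12 = 6f.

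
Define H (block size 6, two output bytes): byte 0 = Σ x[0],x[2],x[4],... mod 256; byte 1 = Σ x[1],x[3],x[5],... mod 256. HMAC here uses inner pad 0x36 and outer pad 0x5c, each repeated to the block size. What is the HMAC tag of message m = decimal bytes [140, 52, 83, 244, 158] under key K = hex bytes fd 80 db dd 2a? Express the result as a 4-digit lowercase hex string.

Key hex bytes fd 80 db dd 2a is 5 bytes ≤ B = 6; zero-pad to 6 bytes: K' = fd 80 db dd 2a 00.
K' ⊕ ipad = cb b6 ed eb 1c 36.  K' ⊕ opad = a1 dc 87 81 76 5c.
Inner input = (K'⊕ipad) ∥ m = cb b6 ed eb 1c 36 ∥ 8c 34 53 f4 9e.
Inner hash: even-index sum = 849 mod 256 = 81; odd-index sum = 767 mod 256 = 255 → 51 ff.
Outer input = (K'⊕opad) ∥ inner = a1 dc 87 81 76 5c ∥ 51 ff.
Outer hash (tag): even-index sum = 495 mod 256 = 239; odd-index sum = 696 mod 256 = 184 → ef b8.

efb8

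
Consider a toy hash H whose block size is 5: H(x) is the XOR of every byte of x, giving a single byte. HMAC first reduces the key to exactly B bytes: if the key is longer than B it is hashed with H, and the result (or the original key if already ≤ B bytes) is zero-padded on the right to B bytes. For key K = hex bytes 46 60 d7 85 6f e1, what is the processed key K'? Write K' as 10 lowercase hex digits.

fa00000000

|K| = 6 > B = 5, so first hash the key.
H(K): XOR 46⊕60⊕d7⊕85⊕6f⊕e1 = fa.
Zero-pad H(K) = fa to 5 bytes: K' = fa 00 00 00 00.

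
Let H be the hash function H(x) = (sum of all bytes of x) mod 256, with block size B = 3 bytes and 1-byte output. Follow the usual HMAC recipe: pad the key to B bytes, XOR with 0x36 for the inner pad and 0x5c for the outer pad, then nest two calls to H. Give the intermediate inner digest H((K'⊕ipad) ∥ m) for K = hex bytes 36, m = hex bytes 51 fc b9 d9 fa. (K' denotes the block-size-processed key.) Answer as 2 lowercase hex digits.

Key hex bytes 36 is 1 byte ≤ B = 3; zero-pad to 3 bytes: K' = 36 00 00.
K' ⊕ ipad = 00 36 36.
Inner input = 00 36 36 ∥ 51 fc b9 d9 fa.
Inner hash: sum = 0+54+54+81+252+185+217+250 = 1093; mod 256 = 69 → 45.

45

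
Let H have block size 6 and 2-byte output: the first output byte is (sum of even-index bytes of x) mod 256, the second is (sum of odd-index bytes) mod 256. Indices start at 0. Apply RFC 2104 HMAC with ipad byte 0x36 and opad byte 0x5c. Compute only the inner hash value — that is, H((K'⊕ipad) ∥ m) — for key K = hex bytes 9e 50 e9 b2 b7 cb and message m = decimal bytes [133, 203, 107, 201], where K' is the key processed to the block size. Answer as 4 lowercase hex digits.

f87b

Key hex bytes 9e 50 e9 b2 b7 cb is exactly B = 6 bytes: K' = 9e 50 e9 b2 b7 cb.
K' ⊕ ipad = a8 66 df 84 81 fd.
Inner input = a8 66 df 84 81 fd ∥ 85 cb 6b c9.
Inner hash: even-index sum = 760 mod 256 = 248; odd-index sum = 891 mod 256 = 123 → f8 7b.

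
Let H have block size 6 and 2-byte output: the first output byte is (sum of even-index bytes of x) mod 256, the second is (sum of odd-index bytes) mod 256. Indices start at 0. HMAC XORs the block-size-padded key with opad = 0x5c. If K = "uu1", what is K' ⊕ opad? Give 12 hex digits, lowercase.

Key "uu1" = 75 75 31 is 3 bytes ≤ B = 6; zero-pad to 6 bytes: K' = 75 75 31 00 00 00.
XOR each byte with 0x5c: 75⊕5c=29, 75⊕5c=29, 31⊕5c=6d, 00⊕5c=5c, 00⊕5c=5c, 00⊕5c=5c.

29296d5c5c5c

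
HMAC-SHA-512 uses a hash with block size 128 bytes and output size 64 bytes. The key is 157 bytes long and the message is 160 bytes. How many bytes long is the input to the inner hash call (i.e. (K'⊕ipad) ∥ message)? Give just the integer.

288

Key is 157 > 128 bytes, so it is hashed to 64 bytes then zero-padded to 128: |K'| = 128.
Inner input = (K'⊕ipad) ∥ m → 128 + 160 = 288 bytes.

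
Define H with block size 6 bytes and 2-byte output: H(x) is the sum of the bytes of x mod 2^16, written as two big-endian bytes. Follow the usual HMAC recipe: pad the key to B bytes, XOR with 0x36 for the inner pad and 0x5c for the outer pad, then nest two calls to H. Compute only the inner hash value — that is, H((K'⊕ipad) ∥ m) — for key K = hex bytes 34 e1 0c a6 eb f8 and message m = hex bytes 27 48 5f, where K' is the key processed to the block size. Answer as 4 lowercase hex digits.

041c

Key hex bytes 34 e1 0c a6 eb f8 is exactly B = 6 bytes: K' = 34 e1 0c a6 eb f8.
K' ⊕ ipad = 02 d7 3a 90 dd ce.
Inner input = 02 d7 3a 90 dd ce ∥ 27 48 5f.
Inner hash: sum = 2+215+58+144+221+206+39+72+95 = 1052 → 04 1c.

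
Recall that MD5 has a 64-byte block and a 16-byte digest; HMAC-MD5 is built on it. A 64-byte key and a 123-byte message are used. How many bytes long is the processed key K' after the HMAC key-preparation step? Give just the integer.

Key is 64 ≤ 64 bytes, zero-padded: |K'| = 64.

64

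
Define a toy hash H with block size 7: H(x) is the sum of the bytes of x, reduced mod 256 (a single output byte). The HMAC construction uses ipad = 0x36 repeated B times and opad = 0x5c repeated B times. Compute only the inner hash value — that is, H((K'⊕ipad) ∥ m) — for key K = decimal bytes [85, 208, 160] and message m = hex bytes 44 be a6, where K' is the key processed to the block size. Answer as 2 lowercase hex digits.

Key decimal bytes [85, 208, 160] = 55 d0 a0 is 3 bytes ≤ B = 7; zero-pad to 7 bytes: K' = 55 d0 a0 00 00 00 00.
K' ⊕ ipad = 63 e6 96 36 36 36 36.
Inner input = 63 e6 96 36 36 36 36 ∥ 44 be a6.
Inner hash: sum = 99+230+150+54+54+54+54+68+190+166 = 1119; mod 256 = 95 → 5f.

5f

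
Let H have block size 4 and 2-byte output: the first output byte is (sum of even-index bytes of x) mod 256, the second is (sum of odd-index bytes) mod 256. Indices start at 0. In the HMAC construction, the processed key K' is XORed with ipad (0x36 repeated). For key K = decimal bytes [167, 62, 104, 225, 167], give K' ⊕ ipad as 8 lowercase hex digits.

80293636

Key decimal bytes [167, 62, 104, 225, 167] = a7 3e 68 e1 a7 is 5 bytes > B = 4, so hash it first: H(key) = b6 1f, then zero-pad to 4 bytes: K' = b6 1f 00 00.
XOR each byte with 0x36: b6⊕36=80, 1f⊕36=29, 00⊕36=36, 00⊕36=36.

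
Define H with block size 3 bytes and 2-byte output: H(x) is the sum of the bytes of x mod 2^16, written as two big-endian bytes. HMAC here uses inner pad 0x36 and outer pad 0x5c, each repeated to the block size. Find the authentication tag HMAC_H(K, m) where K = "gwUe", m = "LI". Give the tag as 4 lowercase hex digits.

Key "gwUe" = 67 77 55 65 is 4 bytes > B = 3, so hash it first: H(key) = 01 98, then zero-pad to 3 bytes: K' = 01 98 00.
K' ⊕ ipad = 37 ae 36.  K' ⊕ opad = 5d c4 5c.
Inner input = (K'⊕ipad) ∥ m = 37 ae 36 ∥ 4c 49.
Inner hash: sum = 55+174+54+76+73 = 432 → 01 b0.
Outer input = (K'⊕opad) ∥ inner = 5d c4 5c ∥ 01 b0.
Outer hash (tag): sum = 93+196+92+1+176 = 558 → 02 2e.

022e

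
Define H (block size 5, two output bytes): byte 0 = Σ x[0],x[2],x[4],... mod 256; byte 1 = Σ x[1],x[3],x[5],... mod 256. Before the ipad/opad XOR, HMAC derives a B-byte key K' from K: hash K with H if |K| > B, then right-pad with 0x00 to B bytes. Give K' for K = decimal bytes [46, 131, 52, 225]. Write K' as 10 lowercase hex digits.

2e8334e100

Key decimal bytes [46, 131, 52, 225] = 2e 83 34 e1 is 4 bytes ≤ B = 5; zero-pad to 5 bytes: K' = 2e 83 34 e1 00.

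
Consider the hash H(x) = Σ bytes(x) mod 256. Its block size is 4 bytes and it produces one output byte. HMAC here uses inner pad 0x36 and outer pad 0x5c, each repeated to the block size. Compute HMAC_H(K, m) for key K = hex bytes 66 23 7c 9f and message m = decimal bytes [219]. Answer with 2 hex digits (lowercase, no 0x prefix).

Key hex bytes 66 23 7c 9f is exactly B = 4 bytes: K' = 66 23 7c 9f.
K' ⊕ ipad = 50 15 4a a9.  K' ⊕ opad = 3a 7f 20 c3.
Inner input = (K'⊕ipad) ∥ m = 50 15 4a a9 ∥ db.
Inner hash: sum = 80+21+74+169+219 = 563; mod 256 = 51 → 33.
Outer input = (K'⊕opad) ∥ inner = 3a 7f 20 c3 ∥ 33.
Outer hash (tag): sum = 58+127+32+195+51 = 463; mod 256 = 207 → cf.

cf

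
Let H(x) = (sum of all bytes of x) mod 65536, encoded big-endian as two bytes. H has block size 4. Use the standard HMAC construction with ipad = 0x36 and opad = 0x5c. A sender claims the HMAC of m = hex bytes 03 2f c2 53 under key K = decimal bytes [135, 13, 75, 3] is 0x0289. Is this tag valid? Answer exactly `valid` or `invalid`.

valid

Key decimal bytes [135, 13, 75, 3] = 87 0d 4b 03 is exactly B = 4 bytes: K' = 87 0d 4b 03.
K' ⊕ ipad = b1 3b 7d 35; K' ⊕ opad = db 51 17 5f.
Inner hash: sum = 177+59+125+53+3+47+194+83 = 741 → 02 e5.
Outer hash (recomputed tag): sum = 219+81+23+95+2+229 = 649 → 02 89.
Recomputed tag = 0289; claimed = 0289 → match.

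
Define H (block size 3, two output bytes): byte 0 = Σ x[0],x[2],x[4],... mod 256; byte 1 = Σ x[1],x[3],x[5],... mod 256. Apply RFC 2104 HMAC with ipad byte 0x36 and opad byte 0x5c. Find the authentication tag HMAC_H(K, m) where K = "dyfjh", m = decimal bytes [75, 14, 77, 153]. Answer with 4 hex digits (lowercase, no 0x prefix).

37a0

Key "dyfjh" = 64 79 66 6a 68 is 5 bytes > B = 3, so hash it first: H(key) = 32 e3, then zero-pad to 3 bytes: K' = 32 e3 00.
K' ⊕ ipad = 04 d5 36.  K' ⊕ opad = 6e bf 5c.
Inner input = (K'⊕ipad) ∥ m = 04 d5 36 ∥ 4b 0e 4d 99.
Inner hash: even-index sum = 225 mod 256 = 225; odd-index sum = 365 mod 256 = 109 → e1 6d.
Outer input = (K'⊕opad) ∥ inner = 6e bf 5c ∥ e1 6d.
Outer hash (tag): even-index sum = 311 mod 256 = 55; odd-index sum = 416 mod 256 = 160 → 37 a0.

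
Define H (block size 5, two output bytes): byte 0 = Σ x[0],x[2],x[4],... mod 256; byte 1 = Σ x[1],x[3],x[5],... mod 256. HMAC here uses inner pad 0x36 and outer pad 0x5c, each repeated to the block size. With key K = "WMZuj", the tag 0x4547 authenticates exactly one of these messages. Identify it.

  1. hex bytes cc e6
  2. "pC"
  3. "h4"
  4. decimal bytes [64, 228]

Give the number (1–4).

Key "WMZuj" = 57 4d 5a 75 6a is exactly B = 5 bytes: K' = 57 4d 5a 75 6a.
K' ⊕ ipad = 61 7b 6c 43 5c; K' ⊕ opad = 0b 11 06 29 36.
m1: inner = H(61 7b 6c 43 5c cc e6) = 0f 8a; tag = H(0b 11 06 29 36 0f 8a) = d149
m2: inner = H(61 7b 6c 43 5c 70 43) = 6c 2e; tag = H(0b 11 06 29 36 6c 2e) = 75a6
m3: inner = H(61 7b 6c 43 5c 68 34) = 5d 26; tag = H(0b 11 06 29 36 5d 26) = 6d97
m4: inner = H(61 7b 6c 43 5c 40 e4) = 0d fe; tag = H(0b 11 06 29 36 0d fe) = 4547 ← matches

4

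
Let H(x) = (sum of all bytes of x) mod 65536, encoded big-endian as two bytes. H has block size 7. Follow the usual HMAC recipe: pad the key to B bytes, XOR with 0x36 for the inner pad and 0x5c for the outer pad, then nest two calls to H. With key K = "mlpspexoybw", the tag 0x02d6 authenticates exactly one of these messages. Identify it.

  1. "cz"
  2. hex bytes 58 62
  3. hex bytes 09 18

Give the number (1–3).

Key "mlpspexoybw" = 6d 6c 70 73 70 65 78 6f 79 62 77 is 11 bytes > B = 7, so hash it first: H(key) = 04 ca, then zero-pad to 7 bytes: K' = 04 ca 00 00 00 00 00.
K' ⊕ ipad = 32 fc 36 36 36 36 36; K' ⊕ opad = 58 96 5c 5c 5c 5c 5c.
m1: inner = H(32 fc 36 36 36 36 36 63 7a) = 03 19; tag = H(58 96 5c 5c 5c 5c 5c 03 19) = 02d6 ← matches
m2: inner = H(32 fc 36 36 36 36 36 58 62) = 02 f6; tag = H(58 96 5c 5c 5c 5c 5c 02 f6) = 03b2
m3: inner = H(32 fc 36 36 36 36 36 09 18) = 02 5d; tag = H(58 96 5c 5c 5c 5c 5c 02 5d) = 0319

1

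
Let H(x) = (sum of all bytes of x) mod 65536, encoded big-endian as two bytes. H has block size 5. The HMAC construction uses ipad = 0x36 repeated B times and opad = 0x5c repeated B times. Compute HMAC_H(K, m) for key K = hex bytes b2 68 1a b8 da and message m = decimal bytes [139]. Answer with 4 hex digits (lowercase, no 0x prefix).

Key hex bytes b2 68 1a b8 da is exactly B = 5 bytes: K' = b2 68 1a b8 da.
K' ⊕ ipad = 84 5e 2c 8e ec.  K' ⊕ opad = ee 34 46 e4 86.
Inner input = (K'⊕ipad) ∥ m = 84 5e 2c 8e ec ∥ 8b.
Inner hash: sum = 132+94+44+142+236+139 = 787 → 03 13.
Outer input = (K'⊕opad) ∥ inner = ee 34 46 e4 86 ∥ 03 13.
Outer hash (tag): sum = 238+52+70+228+134+3+19 = 744 → 02 e8.

02e8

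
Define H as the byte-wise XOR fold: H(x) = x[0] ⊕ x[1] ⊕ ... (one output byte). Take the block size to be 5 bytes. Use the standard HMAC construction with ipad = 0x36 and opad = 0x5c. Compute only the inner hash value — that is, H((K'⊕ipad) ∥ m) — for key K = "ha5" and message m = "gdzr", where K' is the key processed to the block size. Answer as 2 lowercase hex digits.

01

Key "ha5" = 68 61 35 is 3 bytes ≤ B = 5; zero-pad to 5 bytes: K' = 68 61 35 00 00.
K' ⊕ ipad = 5e 57 03 36 36.
Inner input = 5e 57 03 36 36 ∥ 67 64 7a 72.
Inner hash: XOR 5e⊕57⊕03⊕36⊕36⊕67⊕64⊕7a⊕72 = 01.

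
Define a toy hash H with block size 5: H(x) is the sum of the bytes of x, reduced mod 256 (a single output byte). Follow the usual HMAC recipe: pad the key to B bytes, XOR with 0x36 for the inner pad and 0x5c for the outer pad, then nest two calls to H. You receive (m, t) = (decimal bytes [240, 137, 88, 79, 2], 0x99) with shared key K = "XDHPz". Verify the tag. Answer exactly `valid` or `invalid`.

Key "XDHPz" = 58 44 48 50 7a is exactly B = 5 bytes: K' = 58 44 48 50 7a.
K' ⊕ ipad = 6e 72 7e 66 4c; K' ⊕ opad = 04 18 14 0c 26.
Inner hash: sum = 110+114+126+102+76+240+137+88+79+2 = 1074; mod 256 = 50 → 32.
Outer hash (recomputed tag): sum = 4+24+20+12+38+50 = 148 → 94.
Recomputed tag = 94; claimed = 99 → mismatch.

invalid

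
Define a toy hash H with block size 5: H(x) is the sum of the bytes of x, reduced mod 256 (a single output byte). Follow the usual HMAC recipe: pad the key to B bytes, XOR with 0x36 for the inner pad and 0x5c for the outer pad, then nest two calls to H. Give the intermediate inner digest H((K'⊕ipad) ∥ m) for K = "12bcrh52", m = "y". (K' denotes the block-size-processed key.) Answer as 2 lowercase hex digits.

Key "12bcrh52" = 31 32 62 63 72 68 35 32 is 8 bytes > B = 5, so hash it first: H(key) = 69, then zero-pad to 5 bytes: K' = 69 00 00 00 00.
K' ⊕ ipad = 5f 36 36 36 36.
Inner input = 5f 36 36 36 36 ∥ 79.
Inner hash: sum = 95+54+54+54+54+121 = 432; mod 256 = 176 → b0.

b0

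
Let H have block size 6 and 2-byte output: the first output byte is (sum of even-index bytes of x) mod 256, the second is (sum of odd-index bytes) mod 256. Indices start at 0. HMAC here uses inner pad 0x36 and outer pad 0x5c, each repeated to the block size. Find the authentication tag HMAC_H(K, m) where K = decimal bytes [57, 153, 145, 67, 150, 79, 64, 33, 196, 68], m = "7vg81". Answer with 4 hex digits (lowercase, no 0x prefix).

Key decimal bytes [57, 153, 145, 67, 150, 79, 64, 33, 196, 68] = 39 99 91 43 96 4f 40 21 c4 44 is 10 bytes > B = 6, so hash it first: H(key) = 64 90, then zero-pad to 6 bytes: K' = 64 90 00 00 00 00.
K' ⊕ ipad = 52 a6 36 36 36 36.  K' ⊕ opad = 38 cc 5c 5c 5c 5c.
Inner input = (K'⊕ipad) ∥ m = 52 a6 36 36 36 36 ∥ 37 76 67 38 31.
Inner hash: even-index sum = 397 mod 256 = 141; odd-index sum = 448 mod 256 = 192 → 8d c0.
Outer input = (K'⊕opad) ∥ inner = 38 cc 5c 5c 5c 5c ∥ 8d c0.
Outer hash (tag): even-index sum = 381 mod 256 = 125; odd-index sum = 580 mod 256 = 68 → 7d 44.

7d44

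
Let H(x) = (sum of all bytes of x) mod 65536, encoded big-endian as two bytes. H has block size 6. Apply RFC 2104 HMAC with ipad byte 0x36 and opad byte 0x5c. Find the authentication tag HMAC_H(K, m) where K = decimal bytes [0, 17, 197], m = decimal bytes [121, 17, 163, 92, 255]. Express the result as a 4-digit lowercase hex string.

02d4

Key decimal bytes [0, 17, 197] = 00 11 c5 is 3 bytes ≤ B = 6; zero-pad to 6 bytes: K' = 00 11 c5 00 00 00.
K' ⊕ ipad = 36 27 f3 36 36 36.  K' ⊕ opad = 5c 4d 99 5c 5c 5c.
Inner input = (K'⊕ipad) ∥ m = 36 27 f3 36 36 36 ∥ 79 11 a3 5c ff.
Inner hash: sum = 54+39+243+54+54+54+121+17+163+92+255 = 1146 → 04 7a.
Outer input = (K'⊕opad) ∥ inner = 5c 4d 99 5c 5c 5c ∥ 04 7a.
Outer hash (tag): sum = 92+77+153+92+92+92+4+122 = 724 → 02 d4.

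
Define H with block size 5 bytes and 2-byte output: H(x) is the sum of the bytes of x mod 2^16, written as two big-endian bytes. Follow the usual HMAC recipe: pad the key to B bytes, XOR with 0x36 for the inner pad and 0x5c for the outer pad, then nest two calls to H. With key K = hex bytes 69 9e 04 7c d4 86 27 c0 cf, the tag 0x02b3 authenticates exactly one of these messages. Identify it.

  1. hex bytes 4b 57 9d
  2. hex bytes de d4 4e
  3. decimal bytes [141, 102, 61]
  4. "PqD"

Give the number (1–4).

4

Key hex bytes 69 9e 04 7c d4 86 27 c0 cf is 9 bytes > B = 5, so hash it first: H(key) = 04 97, then zero-pad to 5 bytes: K' = 04 97 00 00 00.
K' ⊕ ipad = 32 a1 36 36 36; K' ⊕ opad = 58 cb 5c 5c 5c.
m1: inner = H(32 a1 36 36 36 4b 57 9d) = 02 b4; tag = H(58 cb 5c 5c 5c 02 b4) = 02ed
m2: inner = H(32 a1 36 36 36 de d4 4e) = 03 75; tag = H(58 cb 5c 5c 5c 03 75) = 02af
m3: inner = H(32 a1 36 36 36 8d 66 3d) = 02 a5; tag = H(58 cb 5c 5c 5c 02 a5) = 02de
m4: inner = H(32 a1 36 36 36 50 71 44) = 02 7a; tag = H(58 cb 5c 5c 5c 02 7a) = 02b3 ← matches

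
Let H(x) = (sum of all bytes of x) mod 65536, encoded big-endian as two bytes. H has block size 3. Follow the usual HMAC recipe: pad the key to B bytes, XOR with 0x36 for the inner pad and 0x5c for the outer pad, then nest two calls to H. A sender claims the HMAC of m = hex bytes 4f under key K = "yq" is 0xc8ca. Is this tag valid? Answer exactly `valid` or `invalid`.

Key "yq" = 79 71 is 2 bytes ≤ B = 3; zero-pad to 3 bytes: K' = 79 71 00.
K' ⊕ ipad = 4f 47 36; K' ⊕ opad = 25 2d 5c.
Inner hash: sum = 79+71+54+79 = 283 → 01 1b.
Outer hash (recomputed tag): sum = 37+45+92+1+27 = 202 → 00 ca.
Recomputed tag = 00ca; claimed = c8ca → mismatch.

invalid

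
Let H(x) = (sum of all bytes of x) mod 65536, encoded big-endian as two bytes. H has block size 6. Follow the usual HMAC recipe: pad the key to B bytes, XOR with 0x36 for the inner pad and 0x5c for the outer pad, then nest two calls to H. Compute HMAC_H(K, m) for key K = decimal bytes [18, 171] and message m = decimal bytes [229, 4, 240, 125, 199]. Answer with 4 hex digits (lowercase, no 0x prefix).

Key decimal bytes [18, 171] = 12 ab is 2 bytes ≤ B = 6; zero-pad to 6 bytes: K' = 12 ab 00 00 00 00.
K' ⊕ ipad = 24 9d 36 36 36 36.  K' ⊕ opad = 4e f7 5c 5c 5c 5c.
Inner input = (K'⊕ipad) ∥ m = 24 9d 36 36 36 36 ∥ e5 04 f0 7d c7.
Inner hash: sum = 36+157+54+54+54+54+229+4+240+125+199 = 1206 → 04 b6.
Outer input = (K'⊕opad) ∥ inner = 4e f7 5c 5c 5c 5c ∥ 04 b6.
Outer hash (tag): sum = 78+247+92+92+92+92+4+182 = 879 → 03 6f.

036f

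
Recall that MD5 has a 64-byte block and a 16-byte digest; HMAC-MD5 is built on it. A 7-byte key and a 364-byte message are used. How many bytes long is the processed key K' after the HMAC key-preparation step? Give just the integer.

64

Key is 7 ≤ 64 bytes, zero-padded: |K'| = 64.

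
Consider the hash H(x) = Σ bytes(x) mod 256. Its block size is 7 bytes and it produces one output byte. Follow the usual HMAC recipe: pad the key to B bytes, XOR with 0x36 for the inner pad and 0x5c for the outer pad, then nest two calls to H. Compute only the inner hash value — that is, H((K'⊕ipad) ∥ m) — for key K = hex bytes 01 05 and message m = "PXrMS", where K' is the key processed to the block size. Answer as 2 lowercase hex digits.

Key hex bytes 01 05 is 2 bytes ≤ B = 7; zero-pad to 7 bytes: K' = 01 05 00 00 00 00 00.
K' ⊕ ipad = 37 33 36 36 36 36 36.
Inner input = 37 33 36 36 36 36 36 ∥ 50 58 72 4d 53.
Inner hash: sum = 55+51+54+54+54+54+54+80+88+114+77+83 = 818; mod 256 = 50 → 32.

32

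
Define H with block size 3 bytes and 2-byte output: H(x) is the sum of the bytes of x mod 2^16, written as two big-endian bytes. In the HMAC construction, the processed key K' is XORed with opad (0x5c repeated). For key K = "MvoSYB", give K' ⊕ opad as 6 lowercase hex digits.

Key "MvoSYB" = 4d 76 6f 53 59 42 is 6 bytes > B = 3, so hash it first: H(key) = 02 20, then zero-pad to 3 bytes: K' = 02 20 00.
XOR each byte with 0x5c: 02⊕5c=5e, 20⊕5c=7c, 00⊕5c=5c.

5e7c5c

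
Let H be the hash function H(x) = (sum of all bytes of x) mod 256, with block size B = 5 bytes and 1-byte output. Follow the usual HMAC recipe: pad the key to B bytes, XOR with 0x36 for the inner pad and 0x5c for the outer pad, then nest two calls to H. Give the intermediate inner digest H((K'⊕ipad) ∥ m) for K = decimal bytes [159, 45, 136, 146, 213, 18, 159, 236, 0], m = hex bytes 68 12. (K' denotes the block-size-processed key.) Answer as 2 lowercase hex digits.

c0

Key decimal bytes [159, 45, 136, 146, 213, 18, 159, 236, 0] = 9f 2d 88 92 d5 12 9f ec 00 is 9 bytes > B = 5, so hash it first: H(key) = 58, then zero-pad to 5 bytes: K' = 58 00 00 00 00.
K' ⊕ ipad = 6e 36 36 36 36.
Inner input = 6e 36 36 36 36 ∥ 68 12.
Inner hash: sum = 110+54+54+54+54+104+18 = 448; mod 256 = 192 → c0.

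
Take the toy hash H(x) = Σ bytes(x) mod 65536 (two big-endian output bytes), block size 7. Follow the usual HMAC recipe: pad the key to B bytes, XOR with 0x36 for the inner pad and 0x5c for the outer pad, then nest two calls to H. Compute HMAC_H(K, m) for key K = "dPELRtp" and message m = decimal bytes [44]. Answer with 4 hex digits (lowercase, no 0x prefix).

018e

Key "dPELRtp" = 64 50 45 4c 52 74 70 is exactly B = 7 bytes: K' = 64 50 45 4c 52 74 70.
K' ⊕ ipad = 52 66 73 7a 64 42 46.  K' ⊕ opad = 38 0c 19 10 0e 28 2c.
Inner input = (K'⊕ipad) ∥ m = 52 66 73 7a 64 42 46 ∥ 2c.
Inner hash: sum = 82+102+115+122+100+66+70+44 = 701 → 02 bd.
Outer input = (K'⊕opad) ∥ inner = 38 0c 19 10 0e 28 2c ∥ 02 bd.
Outer hash (tag): sum = 56+12+25+16+14+40+44+2+189 = 398 → 01 8e.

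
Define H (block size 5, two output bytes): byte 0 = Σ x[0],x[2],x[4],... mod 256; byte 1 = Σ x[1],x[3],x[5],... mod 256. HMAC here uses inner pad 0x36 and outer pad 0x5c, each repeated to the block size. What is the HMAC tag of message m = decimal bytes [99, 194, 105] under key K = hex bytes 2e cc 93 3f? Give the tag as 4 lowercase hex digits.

Key hex bytes 2e cc 93 3f is 4 bytes ≤ B = 5; zero-pad to 5 bytes: K' = 2e cc 93 3f 00.
K' ⊕ ipad = 18 fa a5 09 36.  K' ⊕ opad = 72 90 cf 63 5c.
Inner input = (K'⊕ipad) ∥ m = 18 fa a5 09 36 ∥ 63 c2 69.
Inner hash: even-index sum = 437 mod 256 = 181; odd-index sum = 463 mod 256 = 207 → b5 cf.
Outer input = (K'⊕opad) ∥ inner = 72 90 cf 63 5c ∥ b5 cf.
Outer hash (tag): even-index sum = 620 mod 256 = 108; odd-index sum = 424 mod 256 = 168 → 6c a8.

6ca8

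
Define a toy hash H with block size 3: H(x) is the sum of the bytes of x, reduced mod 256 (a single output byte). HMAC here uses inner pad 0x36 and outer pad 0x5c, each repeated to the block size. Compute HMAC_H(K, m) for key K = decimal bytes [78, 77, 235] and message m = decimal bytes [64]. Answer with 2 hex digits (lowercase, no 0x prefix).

Key decimal bytes [78, 77, 235] = 4e 4d eb is exactly B = 3 bytes: K' = 4e 4d eb.
K' ⊕ ipad = 78 7b dd.  K' ⊕ opad = 12 11 b7.
Inner input = (K'⊕ipad) ∥ m = 78 7b dd ∥ 40.
Inner hash: sum = 120+123+221+64 = 528; mod 256 = 16 → 10.
Outer input = (K'⊕opad) ∥ inner = 12 11 b7 ∥ 10.
Outer hash (tag): sum = 18+17+183+16 = 234 → ea.

ea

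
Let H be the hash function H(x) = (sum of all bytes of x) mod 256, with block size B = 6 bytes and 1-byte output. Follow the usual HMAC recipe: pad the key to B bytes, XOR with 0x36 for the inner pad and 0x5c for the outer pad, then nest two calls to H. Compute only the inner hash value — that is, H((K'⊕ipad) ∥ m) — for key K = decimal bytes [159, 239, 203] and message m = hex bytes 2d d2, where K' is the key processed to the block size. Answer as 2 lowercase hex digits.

20

Key decimal bytes [159, 239, 203] = 9f ef cb is 3 bytes ≤ B = 6; zero-pad to 6 bytes: K' = 9f ef cb 00 00 00.
K' ⊕ ipad = a9 d9 fd 36 36 36.
Inner input = a9 d9 fd 36 36 36 ∥ 2d d2.
Inner hash: sum = 169+217+253+54+54+54+45+210 = 1056; mod 256 = 32 → 20.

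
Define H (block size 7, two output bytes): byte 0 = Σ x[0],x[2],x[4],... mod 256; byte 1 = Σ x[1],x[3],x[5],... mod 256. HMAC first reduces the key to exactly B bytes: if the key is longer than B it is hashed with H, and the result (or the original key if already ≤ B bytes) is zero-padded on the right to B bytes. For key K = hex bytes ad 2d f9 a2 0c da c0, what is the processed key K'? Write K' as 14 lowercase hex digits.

ad2df9a20cdac0

Key hex bytes ad 2d f9 a2 0c da c0 is exactly B = 7 bytes: K' = ad 2d f9 a2 0c da c0.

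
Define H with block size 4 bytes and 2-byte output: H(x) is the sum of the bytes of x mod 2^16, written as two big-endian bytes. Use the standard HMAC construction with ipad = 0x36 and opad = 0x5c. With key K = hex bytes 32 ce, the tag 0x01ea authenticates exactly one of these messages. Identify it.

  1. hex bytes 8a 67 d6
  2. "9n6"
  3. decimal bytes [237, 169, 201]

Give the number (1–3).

1

Key hex bytes 32 ce is 2 bytes ≤ B = 4; zero-pad to 4 bytes: K' = 32 ce 00 00.
K' ⊕ ipad = 04 f8 36 36; K' ⊕ opad = 6e 92 5c 5c.
m1: inner = H(04 f8 36 36 8a 67 d6) = 03 2f; tag = H(6e 92 5c 5c 03 2f) = 01ea ← matches
m2: inner = H(04 f8 36 36 39 6e 36) = 02 45; tag = H(6e 92 5c 5c 02 45) = 01ff
m3: inner = H(04 f8 36 36 ed a9 c9) = 03 c7; tag = H(6e 92 5c 5c 03 c7) = 0282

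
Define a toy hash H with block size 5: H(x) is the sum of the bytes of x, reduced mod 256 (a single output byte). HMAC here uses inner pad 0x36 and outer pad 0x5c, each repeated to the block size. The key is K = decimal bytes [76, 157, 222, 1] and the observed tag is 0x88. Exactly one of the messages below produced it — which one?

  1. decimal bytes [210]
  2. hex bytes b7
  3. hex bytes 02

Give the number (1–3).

Key decimal bytes [76, 157, 222, 1] = 4c 9d de 01 is 4 bytes ≤ B = 5; zero-pad to 5 bytes: K' = 4c 9d de 01 00.
K' ⊕ ipad = 7a ab e8 37 36; K' ⊕ opad = 10 c1 82 5d 5c.
m1: inner = H(7a ab e8 37 36 d2) = 4c; tag = H(10 c1 82 5d 5c 4c) = 58
m2: inner = H(7a ab e8 37 36 b7) = 31; tag = H(10 c1 82 5d 5c 31) = 3d
m3: inner = H(7a ab e8 37 36 02) = 7c; tag = H(10 c1 82 5d 5c 7c) = 88 ← matches

3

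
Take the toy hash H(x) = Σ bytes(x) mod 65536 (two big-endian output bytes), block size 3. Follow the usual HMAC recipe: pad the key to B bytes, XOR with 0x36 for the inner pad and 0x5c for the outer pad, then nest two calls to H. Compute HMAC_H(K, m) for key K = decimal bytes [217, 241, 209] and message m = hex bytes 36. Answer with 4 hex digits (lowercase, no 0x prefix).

Key decimal bytes [217, 241, 209] = d9 f1 d1 is exactly B = 3 bytes: K' = d9 f1 d1.
K' ⊕ ipad = ef c7 e7.  K' ⊕ opad = 85 ad 8d.
Inner input = (K'⊕ipad) ∥ m = ef c7 e7 ∥ 36.
Inner hash: sum = 239+199+231+54 = 723 → 02 d3.
Outer input = (K'⊕opad) ∥ inner = 85 ad 8d ∥ 02 d3.
Outer hash (tag): sum = 133+173+141+2+211 = 660 → 02 94.

0294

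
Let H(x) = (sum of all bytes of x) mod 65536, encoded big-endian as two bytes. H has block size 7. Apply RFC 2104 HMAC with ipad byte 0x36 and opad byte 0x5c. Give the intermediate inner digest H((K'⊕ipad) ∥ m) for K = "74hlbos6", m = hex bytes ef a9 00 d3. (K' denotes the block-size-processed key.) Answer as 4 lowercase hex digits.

043c

Key "74hlbos6" = 37 34 68 6c 62 6f 73 36 is 8 bytes > B = 7, so hash it first: H(key) = 02 b9, then zero-pad to 7 bytes: K' = 02 b9 00 00 00 00 00.
K' ⊕ ipad = 34 8f 36 36 36 36 36.
Inner input = 34 8f 36 36 36 36 36 ∥ ef a9 00 d3.
Inner hash: sum = 52+143+54+54+54+54+54+239+169+0+211 = 1084 → 04 3c.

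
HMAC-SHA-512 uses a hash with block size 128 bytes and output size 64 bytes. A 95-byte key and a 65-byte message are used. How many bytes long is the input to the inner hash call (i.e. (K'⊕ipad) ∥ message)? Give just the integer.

193

Key is 95 ≤ 128 bytes, zero-padded: |K'| = 128.
Inner input = (K'⊕ipad) ∥ m → 128 + 65 = 193 bytes.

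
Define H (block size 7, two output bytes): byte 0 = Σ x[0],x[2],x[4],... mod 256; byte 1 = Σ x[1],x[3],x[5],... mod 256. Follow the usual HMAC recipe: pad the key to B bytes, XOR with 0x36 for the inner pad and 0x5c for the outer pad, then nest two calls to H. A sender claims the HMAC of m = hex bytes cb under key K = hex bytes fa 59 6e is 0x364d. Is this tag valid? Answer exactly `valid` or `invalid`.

Key hex bytes fa 59 6e is 3 bytes ≤ B = 7; zero-pad to 7 bytes: K' = fa 59 6e 00 00 00 00.
K' ⊕ ipad = cc 6f 58 36 36 36 36; K' ⊕ opad = a6 05 32 5c 5c 5c 5c.
Inner hash: even-index sum = 400 mod 256 = 144; odd-index sum = 422 mod 256 = 166 → 90 a6.
Outer hash (recomputed tag): even-index sum = 566 mod 256 = 54; odd-index sum = 333 mod 256 = 77 → 36 4d.
Recomputed tag = 364d; claimed = 364d → match.

valid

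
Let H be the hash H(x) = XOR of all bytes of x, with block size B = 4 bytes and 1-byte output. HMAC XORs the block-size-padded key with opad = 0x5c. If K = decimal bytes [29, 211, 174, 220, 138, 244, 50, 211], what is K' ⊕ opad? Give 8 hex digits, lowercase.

7f5c5c5c

Key decimal bytes [29, 211, 174, 220, 138, 244, 50, 211] = 1d d3 ae dc 8a f4 32 d3 is 8 bytes > B = 4, so hash it first: H(key) = 23, then zero-pad to 4 bytes: K' = 23 00 00 00.
XOR each byte with 0x5c: 23⊕5c=7f, 00⊕5c=5c, 00⊕5c=5c, 00⊕5c=5c.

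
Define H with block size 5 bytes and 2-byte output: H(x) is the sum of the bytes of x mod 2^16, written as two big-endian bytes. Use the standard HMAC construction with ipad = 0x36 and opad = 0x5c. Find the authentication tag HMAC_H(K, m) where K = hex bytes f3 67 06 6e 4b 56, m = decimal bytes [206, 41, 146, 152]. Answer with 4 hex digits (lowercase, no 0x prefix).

01f8

Key hex bytes f3 67 06 6e 4b 56 is 6 bytes > B = 5, so hash it first: H(key) = 02 6f, then zero-pad to 5 bytes: K' = 02 6f 00 00 00.
K' ⊕ ipad = 34 59 36 36 36.  K' ⊕ opad = 5e 33 5c 5c 5c.
Inner input = (K'⊕ipad) ∥ m = 34 59 36 36 36 ∥ ce 29 92 98.
Inner hash: sum = 52+89+54+54+54+206+41+146+152 = 848 → 03 50.
Outer input = (K'⊕opad) ∥ inner = 5e 33 5c 5c 5c ∥ 03 50.
Outer hash (tag): sum = 94+51+92+92+92+3+80 = 504 → 01 f8.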